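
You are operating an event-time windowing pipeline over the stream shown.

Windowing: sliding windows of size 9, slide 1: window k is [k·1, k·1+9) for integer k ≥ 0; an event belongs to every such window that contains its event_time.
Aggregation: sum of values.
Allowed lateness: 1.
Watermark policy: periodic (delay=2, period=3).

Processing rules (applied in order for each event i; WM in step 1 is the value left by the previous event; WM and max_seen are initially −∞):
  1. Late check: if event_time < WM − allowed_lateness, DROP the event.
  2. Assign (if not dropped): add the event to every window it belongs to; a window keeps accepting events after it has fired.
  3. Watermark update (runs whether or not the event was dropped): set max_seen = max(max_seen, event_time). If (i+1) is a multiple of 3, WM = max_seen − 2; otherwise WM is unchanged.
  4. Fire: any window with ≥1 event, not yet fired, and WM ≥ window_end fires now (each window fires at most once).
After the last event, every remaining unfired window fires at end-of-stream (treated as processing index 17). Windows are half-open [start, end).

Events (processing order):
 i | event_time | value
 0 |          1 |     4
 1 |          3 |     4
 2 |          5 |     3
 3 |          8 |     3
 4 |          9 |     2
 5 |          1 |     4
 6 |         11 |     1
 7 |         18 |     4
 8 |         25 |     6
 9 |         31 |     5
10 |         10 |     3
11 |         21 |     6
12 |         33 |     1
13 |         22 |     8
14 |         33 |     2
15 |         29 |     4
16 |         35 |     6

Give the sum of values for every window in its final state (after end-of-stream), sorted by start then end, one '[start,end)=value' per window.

[0,9)=14 [1,10)=16 [2,11)=12 [3,12)=13 [4,13)=9 [5,14)=9 [6,15)=6 [7,16)=6 [8,17)=6 [9,18)=3 [10,19)=5 [11,20)=5 [12,21)=4 [13,22)=4 [14,23)=4 [15,24)=4 [16,25)=4 [17,26)=10 [18,27)=10 [19,28)=6 [20,29)=6 [21,30)=6 [22,31)=6 [23,32)=11 [24,33)=11 [25,34)=14 [26,35)=8 [27,36)=14 [28,37)=14 [29,38)=14 [30,39)=14 [31,40)=14 [32,41)=9 [33,42)=9 [34,43)=6 [35,44)=6

i=0 t=1 v=4: → [1,10),[0,9); WM=−∞
i=1 t=3 v=4: → [3,12),[2,11),[1,10),[0,9); WM=−∞
i=2 t=5 v=3: → [5,14),[4,13),[3,12),[2,11),[1,10),[0,9); WM=3
i=3 t=8 v=3: → [8,17),[7,16),[6,15),[5,14),[4,13),[3,12),[2,11),[1,10),[0,9); WM=3
i=4 t=9 v=2: → [9,18),[8,17),[7,16),[6,15),[5,14),[4,13),[3,12),[2,11),[1,10); WM=3
i=5 t=1 v=4: DROP (t<3-1); WM=7
i=6 t=11 v=1: → [11,20),[10,19),[9,18),[8,17),[7,16),[6,15),[5,14),[4,13),[3,12); WM=7
i=7 t=18 v=4: → [18,27),[17,26),[16,25),[15,24),[14,23),[13,22),[12,21),[11,20),[10,19); WM=7
i=8 t=25 v=6: → [25,34),[24,33),[23,32),[22,31),[21,30),[20,29),[19,28),[18,27),[17,26); WM=23; [0,9) fires=14 [1,10) fires=16 [2,11) fires=12 [3,12) fires=13 [4,13) fires=9 [5,14) fires=9 [6,15) fires=6 [7,16) fires=6 [8,17) fires=6 [9,18) fires=3 [10,19) fires=5 [11,20) fires=5 [12,21) fires=4 [13,22) fires=4 [14,23) fires=4
i=9 t=31 v=5: → [31,40),[30,39),[29,38),[28,37),[27,36),[26,35),[25,34),[24,33),[23,32); WM=23
i=10 t=10 v=3: DROP (t<23-1); WM=23
i=11 t=21 v=6: DROP (t<23-1); WM=29; [15,24) fires=4 [16,25) fires=4 [17,26) fires=10 [18,27) fires=10 [19,28) fires=6 [20,29) fires=6
i=12 t=33 v=1: → [33,42),[32,41),[31,40),[30,39),[29,38),[28,37),[27,36),[26,35),[25,34); WM=29
i=13 t=22 v=8: DROP (t<29-1); WM=29
i=14 t=33 v=2: → [33,42),[32,41),[31,40),[30,39),[29,38),[28,37),[27,36),[26,35),[25,34); WM=31; [21,30) fires=6 [22,31) fires=6
i=15 t=29 v=4: DROP (t<31-1); WM=31
i=16 t=35 v=6: → [35,44),[34,43),[33,42),[32,41),[31,40),[30,39),[29,38),[28,37),[27,36); WM=31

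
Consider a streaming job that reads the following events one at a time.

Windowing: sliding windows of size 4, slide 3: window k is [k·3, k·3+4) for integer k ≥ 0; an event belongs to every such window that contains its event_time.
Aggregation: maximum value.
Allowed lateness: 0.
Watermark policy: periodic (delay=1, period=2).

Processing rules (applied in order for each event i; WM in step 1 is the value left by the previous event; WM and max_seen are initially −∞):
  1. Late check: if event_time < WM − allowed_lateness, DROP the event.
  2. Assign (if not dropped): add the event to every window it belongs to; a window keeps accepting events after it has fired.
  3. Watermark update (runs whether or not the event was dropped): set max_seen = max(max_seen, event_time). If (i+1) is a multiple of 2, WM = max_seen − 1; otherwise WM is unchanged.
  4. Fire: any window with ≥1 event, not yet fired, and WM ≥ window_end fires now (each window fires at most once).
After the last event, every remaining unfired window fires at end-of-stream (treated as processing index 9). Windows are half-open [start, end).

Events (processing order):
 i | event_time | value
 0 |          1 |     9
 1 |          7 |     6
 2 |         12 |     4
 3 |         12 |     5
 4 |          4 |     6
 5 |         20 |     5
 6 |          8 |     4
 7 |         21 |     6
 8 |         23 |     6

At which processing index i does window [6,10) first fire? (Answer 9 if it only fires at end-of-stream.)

3

i=0 t=1 v=9: → [0,4); WM=−∞
i=1 t=7 v=6: → [6,10); WM=6; [0,4) fires=9
i=2 t=12 v=4: → [12,16),[9,13); WM=6
i=3 t=12 v=5: → [12,16),[9,13); WM=11; [6,10) fires=6
i=4 t=4 v=6: DROP (t<11-0); WM=11
i=5 t=20 v=5: → [18,22); WM=19; [9,13) fires=5 [12,16) fires=5
i=6 t=8 v=4: DROP (t<19-0); WM=19
i=7 t=21 v=6: → [21,25),[18,22); WM=20
i=8 t=23 v=6: → [21,25); WM=20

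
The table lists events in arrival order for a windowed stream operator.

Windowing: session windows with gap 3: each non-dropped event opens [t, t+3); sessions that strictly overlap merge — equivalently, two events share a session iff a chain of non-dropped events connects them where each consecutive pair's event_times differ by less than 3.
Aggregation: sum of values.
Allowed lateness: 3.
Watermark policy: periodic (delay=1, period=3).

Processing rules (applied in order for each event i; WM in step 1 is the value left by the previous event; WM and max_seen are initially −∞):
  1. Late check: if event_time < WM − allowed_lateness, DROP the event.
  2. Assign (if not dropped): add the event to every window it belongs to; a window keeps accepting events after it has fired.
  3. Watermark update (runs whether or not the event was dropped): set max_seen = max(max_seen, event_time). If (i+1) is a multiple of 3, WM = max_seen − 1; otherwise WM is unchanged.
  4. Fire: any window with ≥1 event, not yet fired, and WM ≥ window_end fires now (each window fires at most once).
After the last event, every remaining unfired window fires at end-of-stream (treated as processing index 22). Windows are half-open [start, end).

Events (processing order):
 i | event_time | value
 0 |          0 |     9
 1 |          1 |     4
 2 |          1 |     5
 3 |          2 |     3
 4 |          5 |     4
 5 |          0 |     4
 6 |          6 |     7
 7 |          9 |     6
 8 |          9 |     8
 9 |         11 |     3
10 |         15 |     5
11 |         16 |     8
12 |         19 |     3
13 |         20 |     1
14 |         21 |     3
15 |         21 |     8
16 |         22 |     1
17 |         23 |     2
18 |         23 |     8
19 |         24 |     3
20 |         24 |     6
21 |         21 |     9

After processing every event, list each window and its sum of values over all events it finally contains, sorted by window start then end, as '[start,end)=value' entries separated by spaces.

i=0 t=0 v=9: → [0,3); WM=−∞
i=1 t=1 v=4: → [0,4); WM=−∞
i=2 t=1 v=5: → [0,4); WM=0
i=3 t=2 v=3: → [0,5); WM=0
i=4 t=5 v=4: → [5,8); WM=0
i=5 t=0 v=4: → [0,5); WM=4
i=6 t=6 v=7: → [5,9); WM=4
i=7 t=9 v=6: → [9,12); WM=4
i=8 t=9 v=8: → [9,12); WM=8
i=9 t=11 v=3: → [9,14); WM=8
i=10 t=15 v=5: → [15,18); WM=8
i=11 t=16 v=8: → [15,19); WM=15
i=12 t=19 v=3: → [19,22); WM=15
i=13 t=20 v=1: → [19,23); WM=15
i=14 t=21 v=3: → [19,24); WM=20
i=15 t=21 v=8: → [19,24); WM=20
i=16 t=22 v=1: → [19,25); WM=20
i=17 t=23 v=2: → [19,26); WM=22
i=18 t=23 v=8: → [19,26); WM=22
i=19 t=24 v=3: → [19,27); WM=22
i=20 t=24 v=6: → [19,27); WM=23
i=21 t=21 v=9: → [19,27); WM=23

[0,5)=25 [5,9)=11 [9,14)=17 [15,19)=13 [19,27)=44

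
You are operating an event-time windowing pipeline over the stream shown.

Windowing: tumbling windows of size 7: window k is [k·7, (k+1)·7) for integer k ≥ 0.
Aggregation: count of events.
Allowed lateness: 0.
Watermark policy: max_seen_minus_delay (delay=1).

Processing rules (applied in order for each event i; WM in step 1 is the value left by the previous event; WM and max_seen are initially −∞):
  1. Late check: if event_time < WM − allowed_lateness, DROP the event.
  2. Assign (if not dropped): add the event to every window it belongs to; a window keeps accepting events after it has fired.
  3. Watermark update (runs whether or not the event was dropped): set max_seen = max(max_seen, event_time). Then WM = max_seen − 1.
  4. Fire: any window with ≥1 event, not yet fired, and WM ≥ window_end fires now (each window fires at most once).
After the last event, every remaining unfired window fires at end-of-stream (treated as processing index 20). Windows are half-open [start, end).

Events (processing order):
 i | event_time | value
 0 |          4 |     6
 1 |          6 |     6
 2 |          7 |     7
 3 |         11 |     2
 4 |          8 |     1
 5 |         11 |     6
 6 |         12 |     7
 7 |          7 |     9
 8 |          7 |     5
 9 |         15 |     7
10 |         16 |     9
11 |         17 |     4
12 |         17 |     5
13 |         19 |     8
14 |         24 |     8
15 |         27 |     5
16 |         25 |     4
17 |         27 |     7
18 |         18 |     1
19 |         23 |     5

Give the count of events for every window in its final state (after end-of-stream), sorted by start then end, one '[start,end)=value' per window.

[0,7)=2 [7,14)=4 [14,21)=5 [21,28)=3

i=0 t=4 v=6: → [0,7); WM=3
i=1 t=6 v=6: → [0,7); WM=5
i=2 t=7 v=7: → [7,14); WM=6
i=3 t=11 v=2: → [7,14); WM=10; [0,7) fires=2
i=4 t=8 v=1: DROP (t<10-0); WM=10
i=5 t=11 v=6: → [7,14); WM=10
i=6 t=12 v=7: → [7,14); WM=11
i=7 t=7 v=9: DROP (t<11-0); WM=11
i=8 t=7 v=5: DROP (t<11-0); WM=11
i=9 t=15 v=7: → [14,21); WM=14; [7,14) fires=4
i=10 t=16 v=9: → [14,21); WM=15
i=11 t=17 v=4: → [14,21); WM=16
i=12 t=17 v=5: → [14,21); WM=16
i=13 t=19 v=8: → [14,21); WM=18
i=14 t=24 v=8: → [21,28); WM=23; [14,21) fires=5
i=15 t=27 v=5: → [21,28); WM=26
i=16 t=25 v=4: DROP (t<26-0); WM=26
i=17 t=27 v=7: → [21,28); WM=26
i=18 t=18 v=1: DROP (t<26-0); WM=26
i=19 t=23 v=5: DROP (t<26-0); WM=26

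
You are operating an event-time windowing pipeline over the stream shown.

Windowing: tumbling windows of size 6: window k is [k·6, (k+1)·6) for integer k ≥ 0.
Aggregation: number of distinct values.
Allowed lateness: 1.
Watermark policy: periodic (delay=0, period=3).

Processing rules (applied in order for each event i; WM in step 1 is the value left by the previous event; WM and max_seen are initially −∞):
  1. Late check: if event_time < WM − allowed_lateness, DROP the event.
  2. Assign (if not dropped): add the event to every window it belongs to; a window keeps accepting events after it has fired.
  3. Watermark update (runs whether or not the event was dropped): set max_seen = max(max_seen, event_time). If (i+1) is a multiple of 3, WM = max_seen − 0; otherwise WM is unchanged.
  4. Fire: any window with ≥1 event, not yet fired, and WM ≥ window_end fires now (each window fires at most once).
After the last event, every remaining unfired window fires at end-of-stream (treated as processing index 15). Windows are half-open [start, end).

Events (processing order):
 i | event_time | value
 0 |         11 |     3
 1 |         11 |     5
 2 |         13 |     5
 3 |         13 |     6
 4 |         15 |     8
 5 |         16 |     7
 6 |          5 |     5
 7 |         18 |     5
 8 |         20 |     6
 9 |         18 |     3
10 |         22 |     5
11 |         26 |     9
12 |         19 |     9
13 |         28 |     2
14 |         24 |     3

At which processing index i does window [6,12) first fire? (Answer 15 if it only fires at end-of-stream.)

i=0 t=11 v=3: → [6,12); WM=−∞
i=1 t=11 v=5: → [6,12); WM=−∞
i=2 t=13 v=5: → [12,18); WM=13; [6,12) fires=2
i=3 t=13 v=6: → [12,18); WM=13
i=4 t=15 v=8: → [12,18); WM=13
i=5 t=16 v=7: → [12,18); WM=16
i=6 t=5 v=5: DROP (t<16-1); WM=16
i=7 t=18 v=5: → [18,24); WM=16
i=8 t=20 v=6: → [18,24); WM=20; [12,18) fires=4
i=9 t=18 v=3: DROP (t<20-1); WM=20
i=10 t=22 v=5: → [18,24); WM=20
i=11 t=26 v=9: → [24,30); WM=26; [18,24) fires=2
i=12 t=19 v=9: DROP (t<26-1); WM=26
i=13 t=28 v=2: → [24,30); WM=26
i=14 t=24 v=3: DROP (t<26-1); WM=28

2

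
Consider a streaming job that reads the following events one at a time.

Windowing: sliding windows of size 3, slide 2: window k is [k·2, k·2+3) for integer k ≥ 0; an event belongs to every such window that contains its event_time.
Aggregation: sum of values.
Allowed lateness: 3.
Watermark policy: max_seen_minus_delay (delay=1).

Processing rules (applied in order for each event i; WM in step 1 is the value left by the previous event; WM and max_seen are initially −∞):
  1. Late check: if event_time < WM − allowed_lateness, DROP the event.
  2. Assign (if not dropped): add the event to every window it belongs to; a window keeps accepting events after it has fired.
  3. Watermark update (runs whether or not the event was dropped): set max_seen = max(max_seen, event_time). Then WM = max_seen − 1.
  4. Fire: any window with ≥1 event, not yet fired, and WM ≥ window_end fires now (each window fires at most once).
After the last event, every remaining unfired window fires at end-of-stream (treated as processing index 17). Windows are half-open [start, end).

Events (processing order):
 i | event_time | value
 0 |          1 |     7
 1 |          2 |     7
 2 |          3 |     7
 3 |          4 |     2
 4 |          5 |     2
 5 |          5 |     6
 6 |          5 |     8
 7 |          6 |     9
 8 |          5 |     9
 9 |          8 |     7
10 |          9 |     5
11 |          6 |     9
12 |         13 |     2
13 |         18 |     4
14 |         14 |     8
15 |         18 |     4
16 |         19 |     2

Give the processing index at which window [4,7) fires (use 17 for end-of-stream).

i=0 t=1 v=7: → [0,3); WM=0
i=1 t=2 v=7: → [2,5),[0,3); WM=1
i=2 t=3 v=7: → [2,5); WM=2
i=3 t=4 v=2: → [4,7),[2,5); WM=3; [0,3) fires=14
i=4 t=5 v=2: → [4,7); WM=4
i=5 t=5 v=6: → [4,7); WM=4
i=6 t=5 v=8: → [4,7); WM=4
i=7 t=6 v=9: → [6,9),[4,7); WM=5; [2,5) fires=16
i=8 t=5 v=9: → [4,7); WM=5
i=9 t=8 v=7: → [8,11),[6,9); WM=7; [4,7) fires=36
i=10 t=9 v=5: → [8,11); WM=8
i=11 t=6 v=9: → [6,9),[4,7); WM=8
i=12 t=13 v=2: → [12,15); WM=12; [6,9) fires=25 [8,11) fires=12
i=13 t=18 v=4: → [18,21),[16,19); WM=17; [12,15) fires=2
i=14 t=14 v=8: → [14,17),[12,15); WM=17; [14,17) fires=8
i=15 t=18 v=4: → [18,21),[16,19); WM=17
i=16 t=19 v=2: → [18,21); WM=18

9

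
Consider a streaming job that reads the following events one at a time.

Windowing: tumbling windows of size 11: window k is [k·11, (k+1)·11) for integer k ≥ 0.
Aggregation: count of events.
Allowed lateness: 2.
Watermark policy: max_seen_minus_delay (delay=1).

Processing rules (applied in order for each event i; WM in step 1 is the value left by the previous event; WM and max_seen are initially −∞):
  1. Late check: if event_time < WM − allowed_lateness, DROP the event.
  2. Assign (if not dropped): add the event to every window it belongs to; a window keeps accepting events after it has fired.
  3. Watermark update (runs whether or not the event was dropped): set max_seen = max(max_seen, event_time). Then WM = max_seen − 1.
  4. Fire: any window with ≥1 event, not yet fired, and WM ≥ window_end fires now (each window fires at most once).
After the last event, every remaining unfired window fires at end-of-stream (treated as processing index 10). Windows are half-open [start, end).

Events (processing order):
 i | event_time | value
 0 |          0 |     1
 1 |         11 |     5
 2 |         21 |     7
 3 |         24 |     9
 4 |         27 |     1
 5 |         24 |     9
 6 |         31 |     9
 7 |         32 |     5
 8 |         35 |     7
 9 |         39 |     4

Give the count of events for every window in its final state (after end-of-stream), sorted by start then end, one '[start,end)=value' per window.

i=0 t=0 v=1: → [0,11); WM=-1
i=1 t=11 v=5: → [11,22); WM=10
i=2 t=21 v=7: → [11,22); WM=20; [0,11) fires=1
i=3 t=24 v=9: → [22,33); WM=23; [11,22) fires=2
i=4 t=27 v=1: → [22,33); WM=26
i=5 t=24 v=9: → [22,33); WM=26
i=6 t=31 v=9: → [22,33); WM=30
i=7 t=32 v=5: → [22,33); WM=31
i=8 t=35 v=7: → [33,44); WM=34; [22,33) fires=5
i=9 t=39 v=4: → [33,44); WM=38

[0,11)=1 [11,22)=2 [22,33)=5 [33,44)=2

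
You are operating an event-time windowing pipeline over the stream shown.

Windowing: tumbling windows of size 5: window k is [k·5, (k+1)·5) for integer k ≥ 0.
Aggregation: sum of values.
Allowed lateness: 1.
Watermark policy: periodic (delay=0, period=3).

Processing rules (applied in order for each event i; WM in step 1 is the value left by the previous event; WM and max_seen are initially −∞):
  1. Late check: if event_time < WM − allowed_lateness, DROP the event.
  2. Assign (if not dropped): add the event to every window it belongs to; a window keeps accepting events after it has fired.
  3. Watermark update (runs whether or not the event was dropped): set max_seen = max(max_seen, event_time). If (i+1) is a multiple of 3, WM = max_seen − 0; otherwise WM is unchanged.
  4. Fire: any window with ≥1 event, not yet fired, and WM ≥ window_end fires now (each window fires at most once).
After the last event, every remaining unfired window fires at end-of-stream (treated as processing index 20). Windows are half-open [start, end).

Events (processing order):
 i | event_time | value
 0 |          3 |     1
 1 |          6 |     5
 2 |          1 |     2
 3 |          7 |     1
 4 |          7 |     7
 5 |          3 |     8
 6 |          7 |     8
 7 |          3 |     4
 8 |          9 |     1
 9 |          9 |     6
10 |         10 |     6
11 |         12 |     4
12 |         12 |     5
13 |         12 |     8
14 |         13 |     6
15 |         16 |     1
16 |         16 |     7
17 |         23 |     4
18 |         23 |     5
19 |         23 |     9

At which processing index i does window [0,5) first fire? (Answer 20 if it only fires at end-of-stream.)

2

i=0 t=3 v=1: → [0,5); WM=−∞
i=1 t=6 v=5: → [5,10); WM=−∞
i=2 t=1 v=2: → [0,5); WM=6; [0,5) fires=3
i=3 t=7 v=1: → [5,10); WM=6
i=4 t=7 v=7: → [5,10); WM=6
i=5 t=3 v=8: DROP (t<6-1); WM=7
i=6 t=7 v=8: → [5,10); WM=7
i=7 t=3 v=4: DROP (t<7-1); WM=7
i=8 t=9 v=1: → [5,10); WM=9
i=9 t=9 v=6: → [5,10); WM=9
i=10 t=10 v=6: → [10,15); WM=9
i=11 t=12 v=4: → [10,15); WM=12; [5,10) fires=28
i=12 t=12 v=5: → [10,15); WM=12
i=13 t=12 v=8: → [10,15); WM=12
i=14 t=13 v=6: → [10,15); WM=13
i=15 t=16 v=1: → [15,20); WM=13
i=16 t=16 v=7: → [15,20); WM=13
i=17 t=23 v=4: → [20,25); WM=23; [10,15) fires=29 [15,20) fires=8
i=18 t=23 v=5: → [20,25); WM=23
i=19 t=23 v=9: → [20,25); WM=23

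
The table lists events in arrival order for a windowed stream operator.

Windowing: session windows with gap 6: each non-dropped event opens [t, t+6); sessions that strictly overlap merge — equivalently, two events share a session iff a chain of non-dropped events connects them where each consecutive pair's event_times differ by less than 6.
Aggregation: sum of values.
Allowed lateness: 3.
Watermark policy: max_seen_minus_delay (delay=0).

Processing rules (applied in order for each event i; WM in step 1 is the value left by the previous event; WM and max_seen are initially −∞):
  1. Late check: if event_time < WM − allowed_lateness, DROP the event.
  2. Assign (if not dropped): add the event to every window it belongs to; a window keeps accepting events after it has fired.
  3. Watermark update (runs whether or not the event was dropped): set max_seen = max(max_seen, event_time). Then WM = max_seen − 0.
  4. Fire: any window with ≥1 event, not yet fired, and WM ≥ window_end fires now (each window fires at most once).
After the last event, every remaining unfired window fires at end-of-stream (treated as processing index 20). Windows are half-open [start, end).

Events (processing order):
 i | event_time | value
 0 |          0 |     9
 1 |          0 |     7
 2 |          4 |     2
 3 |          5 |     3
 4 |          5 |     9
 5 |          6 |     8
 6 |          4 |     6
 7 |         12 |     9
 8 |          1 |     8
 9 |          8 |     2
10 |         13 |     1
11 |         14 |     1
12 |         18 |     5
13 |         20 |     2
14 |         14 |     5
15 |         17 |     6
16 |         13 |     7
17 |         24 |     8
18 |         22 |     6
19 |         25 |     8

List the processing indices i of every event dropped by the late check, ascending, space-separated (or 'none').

8 9 14 16

i=0 t=0 v=9: → [0,6); WM=0
i=1 t=0 v=7: → [0,6); WM=0
i=2 t=4 v=2: → [0,10); WM=4
i=3 t=5 v=3: → [0,11); WM=5
i=4 t=5 v=9: → [0,11); WM=5
i=5 t=6 v=8: → [0,12); WM=6
i=6 t=4 v=6: → [0,12); WM=6
i=7 t=12 v=9: → [12,18); WM=12
i=8 t=1 v=8: DROP (t<12-3); WM=12
i=9 t=8 v=2: DROP (t<12-3); WM=12
i=10 t=13 v=1: → [12,19); WM=13
i=11 t=14 v=1: → [12,20); WM=14
i=12 t=18 v=5: → [12,24); WM=18
i=13 t=20 v=2: → [12,26); WM=20
i=14 t=14 v=5: DROP (t<20-3); WM=20
i=15 t=17 v=6: → [12,26); WM=20
i=16 t=13 v=7: DROP (t<20-3); WM=20
i=17 t=24 v=8: → [12,30); WM=24
i=18 t=22 v=6: → [12,30); WM=24
i=19 t=25 v=8: → [12,31); WM=25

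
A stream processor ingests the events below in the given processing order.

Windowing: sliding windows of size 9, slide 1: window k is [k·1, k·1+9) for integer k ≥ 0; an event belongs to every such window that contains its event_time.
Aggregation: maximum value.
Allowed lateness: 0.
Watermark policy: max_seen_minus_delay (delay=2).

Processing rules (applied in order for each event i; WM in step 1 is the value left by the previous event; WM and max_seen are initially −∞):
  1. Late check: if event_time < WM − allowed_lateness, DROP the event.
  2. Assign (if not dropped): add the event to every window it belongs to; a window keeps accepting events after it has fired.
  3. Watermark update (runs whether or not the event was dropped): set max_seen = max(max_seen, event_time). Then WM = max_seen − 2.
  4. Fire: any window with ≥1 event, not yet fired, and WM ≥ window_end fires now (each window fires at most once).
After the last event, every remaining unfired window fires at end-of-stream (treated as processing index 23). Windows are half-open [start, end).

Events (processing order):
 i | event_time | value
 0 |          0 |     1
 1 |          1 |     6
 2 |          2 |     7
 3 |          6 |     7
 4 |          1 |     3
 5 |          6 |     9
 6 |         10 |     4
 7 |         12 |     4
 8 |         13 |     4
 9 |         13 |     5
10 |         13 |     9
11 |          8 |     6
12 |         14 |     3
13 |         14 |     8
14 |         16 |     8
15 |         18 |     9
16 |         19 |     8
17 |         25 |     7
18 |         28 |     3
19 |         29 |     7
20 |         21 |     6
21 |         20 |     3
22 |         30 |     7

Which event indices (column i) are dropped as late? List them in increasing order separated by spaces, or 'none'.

4 11 20 21

i=0 t=0 v=1: → [0,9); WM=-2
i=1 t=1 v=6: → [1,10),[0,9); WM=-1
i=2 t=2 v=7: → [2,11),[1,10),[0,9); WM=0
i=3 t=6 v=7: → [6,15),[5,14),[4,13),[3,12),[2,11),[1,10),[0,9); WM=4
i=4 t=1 v=3: DROP (t<4-0); WM=4
i=5 t=6 v=9: → [6,15),[5,14),[4,13),[3,12),[2,11),[1,10),[0,9); WM=4
i=6 t=10 v=4: → [10,19),[9,18),[8,17),[7,16),[6,15),[5,14),[4,13),[3,12),[2,11); WM=8
i=7 t=12 v=4: → [12,21),[11,20),[10,19),[9,18),[8,17),[7,16),[6,15),[5,14),[4,13); WM=10; [0,9) fires=9 [1,10) fires=9
i=8 t=13 v=4: → [13,22),[12,21),[11,20),[10,19),[9,18),[8,17),[7,16),[6,15),[5,14); WM=11; [2,11) fires=9
i=9 t=13 v=5: → [13,22),[12,21),[11,20),[10,19),[9,18),[8,17),[7,16),[6,15),[5,14); WM=11
i=10 t=13 v=9: → [13,22),[12,21),[11,20),[10,19),[9,18),[8,17),[7,16),[6,15),[5,14); WM=11
i=11 t=8 v=6: DROP (t<11-0); WM=11
i=12 t=14 v=3: → [14,23),[13,22),[12,21),[11,20),[10,19),[9,18),[8,17),[7,16),[6,15); WM=12; [3,12) fires=9
i=13 t=14 v=8: → [14,23),[13,22),[12,21),[11,20),[10,19),[9,18),[8,17),[7,16),[6,15); WM=12
i=14 t=16 v=8: → [16,25),[15,24),[14,23),[13,22),[12,21),[11,20),[10,19),[9,18),[8,17); WM=14; [4,13) fires=9 [5,14) fires=9
i=15 t=18 v=9: → [18,27),[17,26),[16,25),[15,24),[14,23),[13,22),[12,21),[11,20),[10,19); WM=16; [6,15) fires=9 [7,16) fires=9
i=16 t=19 v=8: → [19,28),[18,27),[17,26),[16,25),[15,24),[14,23),[13,22),[12,21),[11,20); WM=17; [8,17) fires=9
i=17 t=25 v=7: → [25,34),[24,33),[23,32),[22,31),[21,30),[20,29),[19,28),[18,27),[17,26); WM=23; [9,18) fires=9 [10,19) fires=9 [11,20) fires=9 [12,21) fires=9 [13,22) fires=9 [14,23) fires=9
i=18 t=28 v=3: → [28,37),[27,36),[26,35),[25,34),[24,33),[23,32),[22,31),[21,30),[20,29); WM=26; [15,24) fires=9 [16,25) fires=9 [17,26) fires=9
i=19 t=29 v=7: → [29,38),[28,37),[27,36),[26,35),[25,34),[24,33),[23,32),[22,31),[21,30); WM=27; [18,27) fires=9
i=20 t=21 v=6: DROP (t<27-0); WM=27
i=21 t=20 v=3: DROP (t<27-0); WM=27
i=22 t=30 v=7: → [30,39),[29,38),[28,37),[27,36),[26,35),[25,34),[24,33),[23,32),[22,31); WM=28; [19,28) fires=8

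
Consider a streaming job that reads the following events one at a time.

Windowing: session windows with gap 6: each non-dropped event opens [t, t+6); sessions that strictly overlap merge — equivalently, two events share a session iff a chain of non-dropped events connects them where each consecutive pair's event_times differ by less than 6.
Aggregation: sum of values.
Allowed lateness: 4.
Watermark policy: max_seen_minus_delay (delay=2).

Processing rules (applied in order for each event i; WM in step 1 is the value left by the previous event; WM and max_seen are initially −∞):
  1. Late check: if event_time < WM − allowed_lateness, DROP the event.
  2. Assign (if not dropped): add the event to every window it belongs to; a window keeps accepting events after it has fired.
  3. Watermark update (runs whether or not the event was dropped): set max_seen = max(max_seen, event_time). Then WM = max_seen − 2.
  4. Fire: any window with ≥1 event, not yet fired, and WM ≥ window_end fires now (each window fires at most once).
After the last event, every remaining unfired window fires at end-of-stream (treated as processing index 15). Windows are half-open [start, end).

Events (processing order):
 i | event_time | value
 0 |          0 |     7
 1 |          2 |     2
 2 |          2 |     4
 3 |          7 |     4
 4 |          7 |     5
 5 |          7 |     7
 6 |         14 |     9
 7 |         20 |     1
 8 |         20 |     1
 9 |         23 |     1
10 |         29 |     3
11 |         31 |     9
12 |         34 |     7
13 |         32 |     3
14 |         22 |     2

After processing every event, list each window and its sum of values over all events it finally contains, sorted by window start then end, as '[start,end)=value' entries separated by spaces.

i=0 t=0 v=7: → [0,6); WM=-2
i=1 t=2 v=2: → [0,8); WM=0
i=2 t=2 v=4: → [0,8); WM=0
i=3 t=7 v=4: → [0,13); WM=5
i=4 t=7 v=5: → [0,13); WM=5
i=5 t=7 v=7: → [0,13); WM=5
i=6 t=14 v=9: → [14,20); WM=12
i=7 t=20 v=1: → [20,26); WM=18
i=8 t=20 v=1: → [20,26); WM=18
i=9 t=23 v=1: → [20,29); WM=21
i=10 t=29 v=3: → [29,35); WM=27
i=11 t=31 v=9: → [29,37); WM=29
i=12 t=34 v=7: → [29,40); WM=32
i=13 t=32 v=3: → [29,40); WM=32
i=14 t=22 v=2: DROP (t<32-4); WM=32

[0,13)=29 [14,20)=9 [20,29)=3 [29,40)=22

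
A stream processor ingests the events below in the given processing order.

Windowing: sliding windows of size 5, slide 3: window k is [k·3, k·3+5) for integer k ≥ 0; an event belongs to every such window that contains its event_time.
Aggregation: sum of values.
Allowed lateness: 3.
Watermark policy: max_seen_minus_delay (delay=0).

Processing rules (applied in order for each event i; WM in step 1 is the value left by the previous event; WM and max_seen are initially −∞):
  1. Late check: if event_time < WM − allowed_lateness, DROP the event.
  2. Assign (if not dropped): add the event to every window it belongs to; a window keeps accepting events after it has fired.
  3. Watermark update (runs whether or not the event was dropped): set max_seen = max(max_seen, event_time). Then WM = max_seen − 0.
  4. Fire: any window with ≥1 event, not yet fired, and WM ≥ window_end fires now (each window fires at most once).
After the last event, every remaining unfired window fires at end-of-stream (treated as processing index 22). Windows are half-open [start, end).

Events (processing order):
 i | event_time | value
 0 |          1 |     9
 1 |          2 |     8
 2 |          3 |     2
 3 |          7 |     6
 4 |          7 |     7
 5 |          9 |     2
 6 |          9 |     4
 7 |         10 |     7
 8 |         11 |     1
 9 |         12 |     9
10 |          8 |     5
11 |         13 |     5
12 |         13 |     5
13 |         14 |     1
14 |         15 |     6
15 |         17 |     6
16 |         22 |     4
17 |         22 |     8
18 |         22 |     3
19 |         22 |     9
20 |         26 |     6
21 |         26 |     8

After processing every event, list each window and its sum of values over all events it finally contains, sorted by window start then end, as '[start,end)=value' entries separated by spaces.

i=0 t=1 v=9: → [0,5); WM=1
i=1 t=2 v=8: → [0,5); WM=2
i=2 t=3 v=2: → [3,8),[0,5); WM=3
i=3 t=7 v=6: → [6,11),[3,8); WM=7; [0,5) fires=19
i=4 t=7 v=7: → [6,11),[3,8); WM=7
i=5 t=9 v=2: → [9,14),[6,11); WM=9; [3,8) fires=15
i=6 t=9 v=4: → [9,14),[6,11); WM=9
i=7 t=10 v=7: → [9,14),[6,11); WM=10
i=8 t=11 v=1: → [9,14); WM=11; [6,11) fires=26
i=9 t=12 v=9: → [12,17),[9,14); WM=12
i=10 t=8 v=5: DROP (t<12-3); WM=12
i=11 t=13 v=5: → [12,17),[9,14); WM=13
i=12 t=13 v=5: → [12,17),[9,14); WM=13
i=13 t=14 v=1: → [12,17); WM=14; [9,14) fires=33
i=14 t=15 v=6: → [15,20),[12,17); WM=15
i=15 t=17 v=6: → [15,20); WM=17; [12,17) fires=26
i=16 t=22 v=4: → [21,26),[18,23); WM=22; [15,20) fires=12
i=17 t=22 v=8: → [21,26),[18,23); WM=22
i=18 t=22 v=3: → [21,26),[18,23); WM=22
i=19 t=22 v=9: → [21,26),[18,23); WM=22
i=20 t=26 v=6: → [24,29); WM=26; [18,23) fires=24 [21,26) fires=24
i=21 t=26 v=8: → [24,29); WM=26

[0,5)=19 [3,8)=15 [6,11)=26 [9,14)=33 [12,17)=26 [15,20)=12 [18,23)=24 [21,26)=24 [24,29)=14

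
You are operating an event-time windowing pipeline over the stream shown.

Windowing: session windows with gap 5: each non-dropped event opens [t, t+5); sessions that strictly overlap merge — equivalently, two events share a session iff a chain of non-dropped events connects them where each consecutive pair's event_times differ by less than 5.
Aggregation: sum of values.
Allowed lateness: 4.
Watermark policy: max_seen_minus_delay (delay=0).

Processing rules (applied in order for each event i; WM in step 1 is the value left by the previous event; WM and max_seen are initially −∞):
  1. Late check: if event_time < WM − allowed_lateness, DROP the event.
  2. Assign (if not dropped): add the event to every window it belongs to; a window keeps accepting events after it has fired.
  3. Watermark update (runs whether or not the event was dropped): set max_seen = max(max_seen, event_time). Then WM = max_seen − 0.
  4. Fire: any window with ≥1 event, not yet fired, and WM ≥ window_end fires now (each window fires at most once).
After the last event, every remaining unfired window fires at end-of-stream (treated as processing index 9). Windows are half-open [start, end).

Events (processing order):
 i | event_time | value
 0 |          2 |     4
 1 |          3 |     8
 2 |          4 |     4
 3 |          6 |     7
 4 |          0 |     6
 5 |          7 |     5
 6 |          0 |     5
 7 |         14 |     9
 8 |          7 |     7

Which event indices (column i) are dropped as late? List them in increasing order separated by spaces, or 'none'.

4 6 8

i=0 t=2 v=4: → [2,7); WM=2
i=1 t=3 v=8: → [2,8); WM=3
i=2 t=4 v=4: → [2,9); WM=4
i=3 t=6 v=7: → [2,11); WM=6
i=4 t=0 v=6: DROP (t<6-4); WM=6
i=5 t=7 v=5: → [2,12); WM=7
i=6 t=0 v=5: DROP (t<7-4); WM=7
i=7 t=14 v=9: → [14,19); WM=14
i=8 t=7 v=7: DROP (t<14-4); WM=14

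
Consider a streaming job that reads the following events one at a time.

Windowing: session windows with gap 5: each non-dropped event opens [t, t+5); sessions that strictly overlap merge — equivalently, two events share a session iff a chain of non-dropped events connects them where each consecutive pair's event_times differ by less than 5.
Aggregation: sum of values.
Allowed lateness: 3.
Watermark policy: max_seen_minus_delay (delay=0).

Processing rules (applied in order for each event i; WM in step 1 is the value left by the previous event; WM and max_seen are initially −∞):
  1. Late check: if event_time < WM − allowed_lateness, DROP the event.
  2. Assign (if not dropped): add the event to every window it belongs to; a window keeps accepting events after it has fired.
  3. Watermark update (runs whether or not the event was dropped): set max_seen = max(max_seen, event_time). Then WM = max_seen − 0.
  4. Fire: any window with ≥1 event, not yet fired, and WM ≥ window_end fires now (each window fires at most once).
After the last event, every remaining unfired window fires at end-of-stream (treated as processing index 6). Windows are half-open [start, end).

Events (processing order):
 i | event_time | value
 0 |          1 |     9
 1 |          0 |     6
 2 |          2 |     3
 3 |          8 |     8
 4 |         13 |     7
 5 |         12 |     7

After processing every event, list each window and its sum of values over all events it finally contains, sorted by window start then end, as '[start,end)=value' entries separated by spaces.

[0,7)=18 [8,18)=22

i=0 t=1 v=9: → [1,6); WM=1
i=1 t=0 v=6: → [0,6); WM=1
i=2 t=2 v=3: → [0,7); WM=2
i=3 t=8 v=8: → [8,13); WM=8
i=4 t=13 v=7: → [13,18); WM=13
i=5 t=12 v=7: → [8,18); WM=13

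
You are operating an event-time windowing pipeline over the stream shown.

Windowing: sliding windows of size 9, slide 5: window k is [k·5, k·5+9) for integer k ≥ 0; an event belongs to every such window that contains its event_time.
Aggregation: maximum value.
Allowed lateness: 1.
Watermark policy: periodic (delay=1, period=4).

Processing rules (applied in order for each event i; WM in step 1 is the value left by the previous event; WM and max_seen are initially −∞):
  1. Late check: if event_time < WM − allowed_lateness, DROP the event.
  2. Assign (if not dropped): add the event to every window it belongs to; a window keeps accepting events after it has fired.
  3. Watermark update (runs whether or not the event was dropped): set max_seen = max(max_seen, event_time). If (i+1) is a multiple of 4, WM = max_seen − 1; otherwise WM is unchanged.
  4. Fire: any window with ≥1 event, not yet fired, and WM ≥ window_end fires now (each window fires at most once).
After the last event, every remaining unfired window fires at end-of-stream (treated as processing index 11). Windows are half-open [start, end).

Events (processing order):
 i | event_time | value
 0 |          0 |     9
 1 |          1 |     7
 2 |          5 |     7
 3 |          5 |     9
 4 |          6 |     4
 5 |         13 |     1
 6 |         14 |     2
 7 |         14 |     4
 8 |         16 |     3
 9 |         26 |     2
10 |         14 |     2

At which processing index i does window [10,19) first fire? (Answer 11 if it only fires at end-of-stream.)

i=0 t=0 v=9: → [0,9); WM=−∞
i=1 t=1 v=7: → [0,9); WM=−∞
i=2 t=5 v=7: → [5,14),[0,9); WM=−∞
i=3 t=5 v=9: → [5,14),[0,9); WM=4
i=4 t=6 v=4: → [5,14),[0,9); WM=4
i=5 t=13 v=1: → [10,19),[5,14); WM=4
i=6 t=14 v=2: → [10,19); WM=4
i=7 t=14 v=4: → [10,19); WM=13; [0,9) fires=9
i=8 t=16 v=3: → [15,24),[10,19); WM=13
i=9 t=26 v=2: → [25,34),[20,29); WM=13
i=10 t=14 v=2: → [10,19); WM=13

11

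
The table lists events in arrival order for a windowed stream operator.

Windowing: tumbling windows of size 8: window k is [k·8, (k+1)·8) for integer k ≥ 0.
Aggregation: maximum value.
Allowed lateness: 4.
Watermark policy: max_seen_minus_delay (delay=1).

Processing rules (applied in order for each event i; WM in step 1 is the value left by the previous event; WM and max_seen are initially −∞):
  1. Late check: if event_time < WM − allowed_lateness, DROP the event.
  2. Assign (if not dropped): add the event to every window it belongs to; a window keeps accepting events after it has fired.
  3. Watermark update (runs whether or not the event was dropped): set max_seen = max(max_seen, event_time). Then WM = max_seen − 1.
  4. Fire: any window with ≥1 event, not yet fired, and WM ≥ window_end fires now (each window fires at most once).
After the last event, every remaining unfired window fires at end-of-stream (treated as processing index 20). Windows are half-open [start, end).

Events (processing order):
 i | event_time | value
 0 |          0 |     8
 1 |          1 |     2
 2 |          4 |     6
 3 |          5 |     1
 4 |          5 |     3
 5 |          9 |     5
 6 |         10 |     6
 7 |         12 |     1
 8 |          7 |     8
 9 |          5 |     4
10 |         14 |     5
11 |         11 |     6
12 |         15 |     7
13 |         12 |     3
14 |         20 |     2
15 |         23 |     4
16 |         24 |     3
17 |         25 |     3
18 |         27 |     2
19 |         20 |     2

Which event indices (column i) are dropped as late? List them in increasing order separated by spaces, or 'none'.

i=0 t=0 v=8: → [0,8); WM=-1
i=1 t=1 v=2: → [0,8); WM=0
i=2 t=4 v=6: → [0,8); WM=3
i=3 t=5 v=1: → [0,8); WM=4
i=4 t=5 v=3: → [0,8); WM=4
i=5 t=9 v=5: → [8,16); WM=8; [0,8) fires=8
i=6 t=10 v=6: → [8,16); WM=9
i=7 t=12 v=1: → [8,16); WM=11
i=8 t=7 v=8: → [0,8); WM=11
i=9 t=5 v=4: DROP (t<11-4); WM=11
i=10 t=14 v=5: → [8,16); WM=13
i=11 t=11 v=6: → [8,16); WM=13
i=12 t=15 v=7: → [8,16); WM=14
i=13 t=12 v=3: → [8,16); WM=14
i=14 t=20 v=2: → [16,24); WM=19; [8,16) fires=7
i=15 t=23 v=4: → [16,24); WM=22
i=16 t=24 v=3: → [24,32); WM=23
i=17 t=25 v=3: → [24,32); WM=24; [16,24) fires=4
i=18 t=27 v=2: → [24,32); WM=26
i=19 t=20 v=2: DROP (t<26-4); WM=26

9 19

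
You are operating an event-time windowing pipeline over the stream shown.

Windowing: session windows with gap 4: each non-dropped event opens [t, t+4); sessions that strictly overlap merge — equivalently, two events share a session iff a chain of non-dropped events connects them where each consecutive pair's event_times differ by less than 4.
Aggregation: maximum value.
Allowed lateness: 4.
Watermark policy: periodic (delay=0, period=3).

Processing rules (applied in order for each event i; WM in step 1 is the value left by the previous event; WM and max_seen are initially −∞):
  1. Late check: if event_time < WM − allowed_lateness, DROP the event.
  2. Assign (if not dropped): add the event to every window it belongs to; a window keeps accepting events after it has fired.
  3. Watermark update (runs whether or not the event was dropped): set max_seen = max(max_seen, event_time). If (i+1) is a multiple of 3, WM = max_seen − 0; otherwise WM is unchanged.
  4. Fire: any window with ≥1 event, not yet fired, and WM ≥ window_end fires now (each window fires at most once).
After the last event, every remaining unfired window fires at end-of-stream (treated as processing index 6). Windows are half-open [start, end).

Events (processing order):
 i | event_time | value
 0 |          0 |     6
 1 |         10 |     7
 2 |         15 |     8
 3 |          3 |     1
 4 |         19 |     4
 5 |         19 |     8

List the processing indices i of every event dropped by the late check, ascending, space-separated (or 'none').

i=0 t=0 v=6: → [0,4); WM=−∞
i=1 t=10 v=7: → [10,14); WM=−∞
i=2 t=15 v=8: → [15,19); WM=15
i=3 t=3 v=1: DROP (t<15-4); WM=15
i=4 t=19 v=4: → [19,23); WM=15
i=5 t=19 v=8: → [19,23); WM=19

3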